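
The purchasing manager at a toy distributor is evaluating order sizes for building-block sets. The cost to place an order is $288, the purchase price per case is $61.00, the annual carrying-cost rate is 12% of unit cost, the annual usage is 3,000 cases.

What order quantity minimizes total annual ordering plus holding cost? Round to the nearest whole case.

Holding cost per case per year: H = 12% × $61 = $7.3200
EOQ = √(2DS/H) = √(2 × 3,000 × 288 / 7.32)
    = √(236,065.57) ≈ 485.87

486 cases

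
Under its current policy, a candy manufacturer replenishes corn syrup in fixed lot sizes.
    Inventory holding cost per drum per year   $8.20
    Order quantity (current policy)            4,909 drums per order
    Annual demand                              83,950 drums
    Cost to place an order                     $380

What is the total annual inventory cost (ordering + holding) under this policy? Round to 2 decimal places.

Orders/yr = 83,950/4,909 = 17.101; ordering cost = 17.101 × $380 = $6,498.47
Average inventory = 4,909/2 = 2454.5; holding cost = 2454.5 × $8.2 = $20,126.90
Total = $6,498.47 + $20,126.90 = $26,625.37

$26,625.37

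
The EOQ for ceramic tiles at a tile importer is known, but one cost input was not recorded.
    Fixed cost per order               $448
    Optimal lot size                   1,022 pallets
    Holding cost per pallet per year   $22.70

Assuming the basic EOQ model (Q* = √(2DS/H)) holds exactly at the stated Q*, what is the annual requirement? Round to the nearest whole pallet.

Since Q* = (2DS/H)^½, squaring gives Q*²·H = 2DS.
D = Q²H / (2S) = 1,022² × 22.7 / (2 × 448) = 26,461.82

26,462 pallets per year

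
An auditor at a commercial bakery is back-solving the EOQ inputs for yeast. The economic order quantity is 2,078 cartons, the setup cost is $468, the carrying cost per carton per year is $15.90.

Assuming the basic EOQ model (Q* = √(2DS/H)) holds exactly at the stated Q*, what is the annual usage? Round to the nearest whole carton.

73,352 cartons per year

From Q* = √(2DS/H) ⇒ Q*² = 2DS/H.
D = Q²H / (2S) = 2,078² × 15.9 / (2 × 468) = 73,352.07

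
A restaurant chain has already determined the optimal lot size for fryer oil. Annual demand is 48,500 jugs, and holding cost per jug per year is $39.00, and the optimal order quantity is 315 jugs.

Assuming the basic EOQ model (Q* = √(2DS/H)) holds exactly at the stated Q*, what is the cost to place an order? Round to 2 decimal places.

$39.89

EOQ relation: Q² = 2DS/H, so rearrange for the unknown.
S = Q²H / (2D) = 315² × 39 / (2 × 48,500) = 39.8946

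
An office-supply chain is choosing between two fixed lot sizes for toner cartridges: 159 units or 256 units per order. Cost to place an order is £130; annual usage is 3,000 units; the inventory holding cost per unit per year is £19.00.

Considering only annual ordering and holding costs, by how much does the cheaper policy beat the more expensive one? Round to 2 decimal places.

Annual cost at Q: ordering D·S/Q plus holding Q·H/2.
TC(159) = (3,000/159)×130 + (159/2)×19 = £3,963.33
TC(256) = (3,000/256)×130 + (256/2)×19 = £3,955.44
Lots of 256 are cheaper by £7.89.

£7.89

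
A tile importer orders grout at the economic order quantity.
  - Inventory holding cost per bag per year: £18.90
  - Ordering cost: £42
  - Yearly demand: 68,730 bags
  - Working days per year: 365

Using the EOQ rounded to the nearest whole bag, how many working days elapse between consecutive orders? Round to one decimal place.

2.9 days

2DS/H = 2·68,730·42/18.9 = 305,466.67
EOQ = √305,466.67 ≈ 552.69 → Q = 553 bags
Days between orders = 365 / (D/Q) = 365 / 124.286 ≈ 2.937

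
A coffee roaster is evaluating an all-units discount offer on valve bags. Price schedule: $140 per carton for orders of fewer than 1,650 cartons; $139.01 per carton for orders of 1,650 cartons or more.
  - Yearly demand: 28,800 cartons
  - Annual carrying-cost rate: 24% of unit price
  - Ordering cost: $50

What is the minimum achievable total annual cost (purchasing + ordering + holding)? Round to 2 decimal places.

H₁ = 24%×$140 = $33.6000;  H₂ = 24%×$139.01 = $33.3624
EOQ₁ = √(2×28,800×50/33.6000) = 292.77  (< 1,650, feasible at tier 1)
EOQ₂ = √(2×28,800×50/33.3624) = 293.81  (< 1,650 → use Q = 1,650 at tier-2 price)
TC(tier 1 (EOQ₁), Q≈292.8) = $4,041,837.07
TC(tier 2, Q≈1,650.0) = $4,031,884.71
Minimum at tier 2: $4,031,884.71

$4,031,884.71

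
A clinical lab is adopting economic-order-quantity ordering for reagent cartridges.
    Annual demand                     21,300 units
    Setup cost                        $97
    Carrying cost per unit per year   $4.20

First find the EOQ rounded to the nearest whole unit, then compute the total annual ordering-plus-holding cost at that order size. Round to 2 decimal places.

$4,165.96

Q* = √(2·D·S / H) = √(2·21,300·97 / 4.2) = √983,857.1 ≈ 991.90 → Q = 992 units
Orders/yr = 21,300/992 = 21.472; ordering cost = 21.472 × $97 = $2,082.76
Average inventory = 992/2 = 496; holding cost = 496 × $4.2 = $2,083.20
Total = $2,082.76 + $2,083.20 = $4,165.96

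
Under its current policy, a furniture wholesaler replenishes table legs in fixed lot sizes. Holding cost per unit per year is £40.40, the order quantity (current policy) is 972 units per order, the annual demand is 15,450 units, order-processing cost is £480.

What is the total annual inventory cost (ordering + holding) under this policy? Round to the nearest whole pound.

Annual ordering cost = (D/Q)·S = (15,450/972) × 480 = £7,629.63
Annual holding cost  = (Q/2)·H = (972/2) × 40.4 = £19,634.40
Total = £7,629.63 + £19,634.40 = £27,264.03

£27,264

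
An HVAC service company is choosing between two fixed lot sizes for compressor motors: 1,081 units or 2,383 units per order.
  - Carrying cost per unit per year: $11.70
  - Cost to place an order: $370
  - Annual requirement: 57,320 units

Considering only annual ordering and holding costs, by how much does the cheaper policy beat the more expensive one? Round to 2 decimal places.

$3,102.67

TC(Q) = (D/Q)S + (Q/2)H
TC(1,081) = (57,320/1,081)×370 + (1,081/2)×11.7 = $25,943.09
TC(2,383) = (57,320/2,383)×370 + (2,383/2)×11.7 = $22,840.42
Cheaper: Q = 2,383.  Difference = $3,102.67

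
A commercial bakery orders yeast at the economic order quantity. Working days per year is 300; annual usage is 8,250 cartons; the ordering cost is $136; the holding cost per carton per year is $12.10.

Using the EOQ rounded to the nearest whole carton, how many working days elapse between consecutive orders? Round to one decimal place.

Optimal lot size Q* = (2 × 8,250 × $136 / $12.1)^½ ≈ 430.64 → Q = 431 cartons
T = Q/D × 300 days = 431/8,250 × 300 = 15.673 days

15.7 days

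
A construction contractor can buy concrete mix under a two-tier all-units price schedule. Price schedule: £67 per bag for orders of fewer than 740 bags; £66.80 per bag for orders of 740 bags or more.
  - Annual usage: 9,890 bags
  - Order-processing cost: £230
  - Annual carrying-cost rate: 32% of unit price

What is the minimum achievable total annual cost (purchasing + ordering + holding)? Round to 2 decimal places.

£671,635.04

H₁ = 32%×£67 = £21.4400;  H₂ = 32%×£66.80 = £21.3760
EOQ₁ = √(2×9,890×230/21.4400) = 460.64  (< 740, feasible at tier 1)
EOQ₂ = √(2×9,890×230/21.3760) = 461.33  (< 740 → use Q = 740 at tier-2 price)
TC(tier 1 (EOQ₁), Q≈460.6) = £672,506.19
TC(tier 2, Q≈740.0) = £671,635.04
Minimum at tier 2: £671,635.04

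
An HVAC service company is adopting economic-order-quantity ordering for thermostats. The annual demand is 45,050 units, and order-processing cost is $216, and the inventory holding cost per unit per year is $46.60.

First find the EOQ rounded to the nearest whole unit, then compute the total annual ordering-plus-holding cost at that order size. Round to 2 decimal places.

Optimal lot size Q* = (2 × 45,050 × $216 / $46.6)^½ ≈ 646.24 → Q = 646 units
Ordering: D/Q × S = 45,050/646 × $216 = $15,063.16
Holding:  Q/2 × H = 646/2 × $46.6 = $15,051.80
Total = $15,063.16 + $15,051.80 = $30,114.96

$30,114.96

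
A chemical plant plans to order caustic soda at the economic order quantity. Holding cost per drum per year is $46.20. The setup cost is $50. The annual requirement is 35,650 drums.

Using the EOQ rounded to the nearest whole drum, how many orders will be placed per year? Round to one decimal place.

128.2 orders per year

2DS/H = 2·35,650·50/46.2 = 77,164.50
EOQ = √77,164.50 ≈ 277.78 → Q = 278
Orders per year = D/Q = 35,650 / 278 = 128.237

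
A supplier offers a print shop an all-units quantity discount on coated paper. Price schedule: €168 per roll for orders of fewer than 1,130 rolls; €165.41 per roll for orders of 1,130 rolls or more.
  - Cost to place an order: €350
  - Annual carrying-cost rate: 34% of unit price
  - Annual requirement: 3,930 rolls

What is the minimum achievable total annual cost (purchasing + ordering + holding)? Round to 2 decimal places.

H₁ = 34%×€168 = €57.1200;  H₂ = 34%×€165.41 = €56.2394
EOQ₁ = √(2×3,930×350/57.1200) = 219.46  (< 1,130, feasible at tier 1)
EOQ₂ = √(2×3,930×350/56.2394) = 221.17  (< 1,130 → use Q = 1,130 at tier-2 price)
TC(tier 1 (EOQ₁), Q≈219.5) = €672,775.43
TC(tier 2, Q≈1,130.0) = €683,053.82
Minimum at tier 1 (EOQ₁): €672,775.43

€672,775.43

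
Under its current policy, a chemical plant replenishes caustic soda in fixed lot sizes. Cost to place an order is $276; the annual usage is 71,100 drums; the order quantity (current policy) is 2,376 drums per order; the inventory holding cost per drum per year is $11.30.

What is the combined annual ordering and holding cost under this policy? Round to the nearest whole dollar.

Orders/yr = 71,100/2,376 = 29.924; ordering cost = 29.924 × $276 = $8,259.09
Average inventory = 2,376/2 = 1188; holding cost = 1188 × $11.3 = $13,424.40
Total = $8,259.09 + $13,424.40 = $21,683.49

$21,683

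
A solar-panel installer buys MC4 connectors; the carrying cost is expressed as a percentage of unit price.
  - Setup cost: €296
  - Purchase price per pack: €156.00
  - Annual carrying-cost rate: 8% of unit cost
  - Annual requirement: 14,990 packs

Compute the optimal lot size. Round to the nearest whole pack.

Carrying cost H = €156 × 8% = €12.4800/pack/yr
EOQ = √(2DS/H) = √(2 × 14,990 × 296 / 12.48)
    = √(711,064.10) ≈ 843.25

843 packs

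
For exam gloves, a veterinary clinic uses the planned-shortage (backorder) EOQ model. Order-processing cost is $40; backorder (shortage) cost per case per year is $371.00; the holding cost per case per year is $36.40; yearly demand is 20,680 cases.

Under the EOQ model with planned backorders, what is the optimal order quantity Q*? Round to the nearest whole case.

223 cases

Q* = √(2DS/H) · √((H + b)/b)
   = √(2 × 20,680 × 40 / 36.4) · √((36.4 + 371) / 371)
   = 213.191 × 1.0479 ≈ 223.41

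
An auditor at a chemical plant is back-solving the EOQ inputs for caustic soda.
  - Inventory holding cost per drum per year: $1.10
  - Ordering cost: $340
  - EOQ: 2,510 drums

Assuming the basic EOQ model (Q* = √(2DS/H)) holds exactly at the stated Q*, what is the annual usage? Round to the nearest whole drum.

10,191 drums per year

Since Q* = (2DS/H)^½, squaring gives Q*²·H = 2DS.
D = Q²H / (2S) = 2,510² × 1.1 / (2 × 340) = 10,191.34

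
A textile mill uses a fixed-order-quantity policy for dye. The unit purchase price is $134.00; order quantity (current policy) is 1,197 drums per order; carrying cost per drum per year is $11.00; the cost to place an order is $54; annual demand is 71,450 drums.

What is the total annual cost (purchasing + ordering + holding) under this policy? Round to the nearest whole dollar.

Ordering: D/Q × S = 71,450/1,197 × $54 = $3,223.31
Holding:  Q/2 × H = 1,197/2 × $11 = $6,583.50
Purchase cost = D·C = 71,450 × 134 = $9,574,300.00
Total = $3,223.31 + $6,583.50 + $9,574,300.00 = $9,584,106.81

$9,584,107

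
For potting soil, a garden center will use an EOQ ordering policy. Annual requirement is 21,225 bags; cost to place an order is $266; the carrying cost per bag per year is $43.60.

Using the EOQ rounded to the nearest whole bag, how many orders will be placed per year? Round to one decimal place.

41.7 orders per year

EOQ = √(2DS/H) = √(2 × 21,225 × 266 / 43.6)
    = √(258,983.94) ≈ 508.90 → Q = 509
Orders per year = D/Q = 21,225 / 509 = 41.699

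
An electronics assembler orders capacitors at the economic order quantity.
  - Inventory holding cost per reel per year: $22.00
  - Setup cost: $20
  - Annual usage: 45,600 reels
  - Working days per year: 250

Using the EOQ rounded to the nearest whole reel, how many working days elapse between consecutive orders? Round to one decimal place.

1.6 days

2DS/H = 2·45,600·20/22 = 82,909.09
EOQ = √82,909.09 ≈ 287.94 → Q = 288 reels
T = Q/D × 250 days = 288/45,600 × 250 = 1.579 days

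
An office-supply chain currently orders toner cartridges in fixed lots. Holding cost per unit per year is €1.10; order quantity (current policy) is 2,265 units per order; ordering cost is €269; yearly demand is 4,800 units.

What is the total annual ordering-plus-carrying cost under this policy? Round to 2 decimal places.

€1,815.82

Ordering: D/Q × S = 4,800/2,265 × €269 = €570.07
Holding:  Q/2 × H = 2,265/2 × €1.1 = €1,245.75
Total = €570.07 + €1,245.75 = €1,815.82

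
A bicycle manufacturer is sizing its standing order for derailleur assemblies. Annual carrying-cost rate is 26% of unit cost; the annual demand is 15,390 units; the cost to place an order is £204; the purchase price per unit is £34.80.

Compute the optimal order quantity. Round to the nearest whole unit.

Carrying cost H = £34.8 × 26% = £9.0480/unit/yr
Optimal lot size Q* = (2 × 15,390 × £204 / £9.048)^½ ≈ 833.05

833 units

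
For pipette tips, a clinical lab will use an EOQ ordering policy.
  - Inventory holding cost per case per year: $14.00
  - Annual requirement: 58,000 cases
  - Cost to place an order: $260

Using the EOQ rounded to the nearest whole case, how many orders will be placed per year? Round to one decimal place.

Q* = √(2·D·S / H) = √(2·58,000·260 / 14) = √2,154,285.7 ≈ 1,467.75 → Q = 1,468
Orders per year = D/Q = 58,000 / 1,468 = 39.510

39.5 orders per year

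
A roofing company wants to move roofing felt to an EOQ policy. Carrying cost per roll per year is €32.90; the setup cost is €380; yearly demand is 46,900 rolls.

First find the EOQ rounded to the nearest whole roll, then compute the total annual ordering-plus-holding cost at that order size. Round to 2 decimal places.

Optimal lot size Q* = (2 × 46,900 × €380 / €32.9)^½ ≈ 1,040.87 → Q = 1,041 rolls
Ordering: D/Q × S = 46,900/1,041 × €380 = €17,120.08
Holding:  Q/2 × H = 1,041/2 × €32.9 = €17,124.45
Total = €17,120.08 + €17,124.45 = €34,244.53

€34,244.53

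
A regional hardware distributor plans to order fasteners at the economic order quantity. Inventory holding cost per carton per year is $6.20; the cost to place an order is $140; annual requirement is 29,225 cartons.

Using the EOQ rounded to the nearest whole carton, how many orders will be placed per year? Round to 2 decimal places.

25.44 orders per year

EOQ = √(2DS/H) = √(2 × 29,225 × 140 / 6.2)
    = √(1,319,838.71) ≈ 1,148.84 → Q = 1,149
Orders per year = D/Q = 29,225 / 1,149 = 25.435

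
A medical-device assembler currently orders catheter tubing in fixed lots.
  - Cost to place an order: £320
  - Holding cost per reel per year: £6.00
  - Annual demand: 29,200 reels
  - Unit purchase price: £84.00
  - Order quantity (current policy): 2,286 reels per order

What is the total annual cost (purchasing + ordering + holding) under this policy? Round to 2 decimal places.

Orders/yr = 29,200/2,286 = 12.773; ordering cost = 12.773 × £320 = £4,087.49
Average inventory = 2,286/2 = 1143; holding cost = 1143 × £6 = £6,858.00
Purchase cost = D·C = 29,200 × 84 = £2,452,800.00
Total = £4,087.49 + £6,858.00 + £2,452,800.00 = £2,463,745.49

£2,463,745.49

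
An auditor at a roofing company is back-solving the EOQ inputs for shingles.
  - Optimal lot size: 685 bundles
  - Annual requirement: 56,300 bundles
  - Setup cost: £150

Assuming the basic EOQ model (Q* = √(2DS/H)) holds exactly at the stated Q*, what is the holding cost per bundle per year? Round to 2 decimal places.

£36.00

From Q* = √(2DS/H) ⇒ Q*² = 2DS/H.
H = 2DS / Q² = 2 × 56,300 × 150 / 685² = 35.9955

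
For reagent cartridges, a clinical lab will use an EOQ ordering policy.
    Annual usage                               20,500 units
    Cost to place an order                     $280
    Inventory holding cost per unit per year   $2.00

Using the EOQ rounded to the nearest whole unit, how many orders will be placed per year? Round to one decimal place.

8.6 orders per year

EOQ = √(2DS/H) = √(2 × 20,500 × 280 / 2)
    = √(5,740,000.00) ≈ 2,395.83 → Q = 2,396
N = D/Q = 20,500/2,396 ≈ 8.556 orders/yr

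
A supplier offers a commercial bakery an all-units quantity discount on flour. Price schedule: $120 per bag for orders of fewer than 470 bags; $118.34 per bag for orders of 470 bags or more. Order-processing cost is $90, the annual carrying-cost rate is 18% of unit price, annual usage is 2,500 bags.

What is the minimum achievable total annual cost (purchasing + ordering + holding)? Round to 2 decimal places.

$301,334.51

H₁ = 18%×$120 = $21.6000;  H₂ = 18%×$118.34 = $21.3012
EOQ₁ = √(2×2,500×90/21.6000) = 144.34  (< 470, feasible at tier 1)
EOQ₂ = √(2×2,500×90/21.3012) = 145.35  (< 470 → use Q = 470 at tier-2 price)
TC(tier 1 (EOQ₁), Q≈144.3) = $303,117.69
TC(tier 2, Q≈470.0) = $301,334.51
Minimum at tier 2: $301,334.51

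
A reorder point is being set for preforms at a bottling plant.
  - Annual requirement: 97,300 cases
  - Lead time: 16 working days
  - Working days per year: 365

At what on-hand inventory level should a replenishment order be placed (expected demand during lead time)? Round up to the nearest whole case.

Daily demand d = 97,300 / 365 = 266.575 cases/day
Demand during lead time = 266.575 × 16 = 4,265.21
Reorder point = 4,265.21 → round up

4,266 cases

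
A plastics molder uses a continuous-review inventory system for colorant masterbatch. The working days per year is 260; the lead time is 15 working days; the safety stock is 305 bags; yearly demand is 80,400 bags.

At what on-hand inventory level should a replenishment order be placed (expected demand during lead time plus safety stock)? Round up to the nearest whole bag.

4,944 bags

Daily demand d = 80,400 / 260 = 309.231 bags/day
Demand during lead time = 309.231 × 15 = 4,638.46
Reorder point = 4,638.46 + 305 = 4,943.46 → round up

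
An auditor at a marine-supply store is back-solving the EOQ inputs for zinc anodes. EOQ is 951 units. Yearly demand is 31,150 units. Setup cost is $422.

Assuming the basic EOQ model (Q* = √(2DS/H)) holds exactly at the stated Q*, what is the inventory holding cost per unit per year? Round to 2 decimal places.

Since Q* = (2DS/H)^½, squaring gives Q*²·H = 2DS.
H = 2DS / Q² = 2 × 31,150 × 422 / 951² = 29.0696

$29.07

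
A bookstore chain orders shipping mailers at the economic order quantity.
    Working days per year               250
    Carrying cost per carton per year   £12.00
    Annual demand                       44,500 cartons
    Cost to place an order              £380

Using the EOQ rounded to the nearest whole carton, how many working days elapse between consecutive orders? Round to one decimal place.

9.4 days

Optimal lot size Q* = (2 × 44,500 × £380 / £12)^½ ≈ 1,678.79 → Q = 1,679 cartons
Cycle time = (working days × Q)/D = (250 × 1,679) / 44,500 = 9.433 days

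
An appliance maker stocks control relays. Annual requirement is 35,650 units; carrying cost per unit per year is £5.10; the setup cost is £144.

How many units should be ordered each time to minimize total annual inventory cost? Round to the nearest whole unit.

EOQ = √(2DS/H) = √(2 × 35,650 × 144 / 5.1)
    = √(2,013,176.47) ≈ 1,418.86

1,419 units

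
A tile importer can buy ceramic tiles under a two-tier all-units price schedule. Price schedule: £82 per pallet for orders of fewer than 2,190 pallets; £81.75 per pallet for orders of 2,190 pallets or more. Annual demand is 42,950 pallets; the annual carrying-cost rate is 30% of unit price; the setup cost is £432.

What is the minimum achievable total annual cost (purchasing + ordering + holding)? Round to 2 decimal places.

H₁ = 30%×£82 = £24.6000;  H₂ = 30%×£81.75 = £24.5250
EOQ₁ = √(2×42,950×432/24.6000) = 1,228.21  (< 2,190, feasible at tier 1)
EOQ₂ = √(2×42,950×432/24.5250) = 1,230.08  (< 2,190 → use Q = 2,190 at tier-2 price)
TC(tier 1 (EOQ₁), Q≈1,228.2) = £3,552,113.85
TC(tier 2, Q≈2,190.0) = £3,546,489.70
Minimum at tier 2: £3,546,489.70

£3,546,489.70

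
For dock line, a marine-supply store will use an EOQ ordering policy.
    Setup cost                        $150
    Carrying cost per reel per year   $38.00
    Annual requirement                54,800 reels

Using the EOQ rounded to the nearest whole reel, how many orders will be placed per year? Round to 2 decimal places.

83.28 orders per year

EOQ = √(2DS/H) = √(2 × 54,800 × 150 / 38)
    = √(432,631.58) ≈ 657.75 → Q = 658
Orders per year = D/Q = 54,800 / 658 = 83.283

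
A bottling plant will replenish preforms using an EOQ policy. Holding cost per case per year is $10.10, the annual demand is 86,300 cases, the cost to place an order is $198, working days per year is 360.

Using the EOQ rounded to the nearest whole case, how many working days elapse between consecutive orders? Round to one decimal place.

2DS/H = 2·86,300·198/10.1 = 3,383,643.56
EOQ = √3,383,643.56 ≈ 1,839.47 → Q = 1,839 cases
T = Q/D × 360 days = 1,839/86,300 × 360 = 7.671 days

7.7 days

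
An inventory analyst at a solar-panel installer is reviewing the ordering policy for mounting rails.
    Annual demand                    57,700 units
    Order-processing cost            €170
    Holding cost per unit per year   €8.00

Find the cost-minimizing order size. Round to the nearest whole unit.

EOQ = √(2DS/H) = √(2 × 57,700 × 170 / 8)
    = √(2,452,250.00) ≈ 1,565.97

1,566 units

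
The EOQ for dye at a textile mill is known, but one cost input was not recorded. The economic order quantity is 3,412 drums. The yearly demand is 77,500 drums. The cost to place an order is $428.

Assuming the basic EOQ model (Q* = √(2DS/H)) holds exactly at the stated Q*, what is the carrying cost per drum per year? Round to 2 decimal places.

EOQ relation: Q² = 2DS/H, so rearrange for the unknown.
H = 2DS / Q² = 2 × 77,500 × 428 / 3,412² = 5.6985

$5.70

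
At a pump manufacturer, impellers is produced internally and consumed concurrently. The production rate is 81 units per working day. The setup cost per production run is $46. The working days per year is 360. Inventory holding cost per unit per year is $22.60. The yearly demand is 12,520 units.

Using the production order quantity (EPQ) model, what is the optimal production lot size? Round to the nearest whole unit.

299 units

d = 12,520/360 = 34.7778 units/day;  effective holding cost H(1 − d/p) = 22.6·(1 − 34.7778/81) = 12.89657
Q* = √(2DS / H_eff) = √(2·12,520·46 / 12.89657) ≈ 298.85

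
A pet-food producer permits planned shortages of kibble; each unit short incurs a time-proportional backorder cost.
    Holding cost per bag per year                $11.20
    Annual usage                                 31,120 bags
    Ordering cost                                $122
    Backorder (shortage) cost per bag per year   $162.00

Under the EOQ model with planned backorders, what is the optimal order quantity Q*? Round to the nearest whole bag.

851 bags

Basic EOQ = √(2·31,120·122/11.2) = 823.390
Backorder adjustment √((H+b)/b) = √((11.2+162)/162) = 1.0340
Q* = 823.390 × 1.0340 ≈ 851.38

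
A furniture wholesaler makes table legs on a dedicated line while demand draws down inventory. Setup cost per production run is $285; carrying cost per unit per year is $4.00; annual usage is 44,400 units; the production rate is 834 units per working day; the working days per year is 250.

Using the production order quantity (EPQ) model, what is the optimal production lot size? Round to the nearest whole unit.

2,835 units

Daily demand d = 44,400/250 = 177.600; p = 834; 1 − d/p = 0.78705
EPQ = √(2DS / (H(1 − d/p)))
    = √(2 × 44,400 × 285 / (4 × 0.78705)) ≈ 2,835.29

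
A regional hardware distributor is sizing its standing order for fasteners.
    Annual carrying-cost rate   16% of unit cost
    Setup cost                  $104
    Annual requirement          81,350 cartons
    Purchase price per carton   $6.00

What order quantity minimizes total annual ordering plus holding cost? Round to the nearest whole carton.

4,198 cartons

Holding cost per carton per year: H = 16% × $6 = $0.9600
Q* = √(2·D·S / H) = √(2·81,350·104 / 0.96) = √17,625,833.3 ≈ 4,198.31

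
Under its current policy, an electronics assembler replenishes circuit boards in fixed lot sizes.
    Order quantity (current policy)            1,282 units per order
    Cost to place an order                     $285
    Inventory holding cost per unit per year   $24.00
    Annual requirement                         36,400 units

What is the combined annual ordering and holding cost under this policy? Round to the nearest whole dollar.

Ordering: D/Q × S = 36,400/1,282 × $285 = $8,092.04
Holding:  Q/2 × H = 1,282/2 × $24 = $15,384.00
Total = $8,092.04 + $15,384.00 = $23,476.04

$23,476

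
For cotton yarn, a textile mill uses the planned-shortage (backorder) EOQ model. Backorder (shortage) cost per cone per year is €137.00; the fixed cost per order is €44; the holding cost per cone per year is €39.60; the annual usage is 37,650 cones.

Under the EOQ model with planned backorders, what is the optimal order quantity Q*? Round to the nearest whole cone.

328 cones

Basic EOQ = √(2·37,650·44/39.6) = 289.252
Backorder adjustment √((H+b)/b) = √((39.6+137)/137) = 1.1354
Q* = 289.252 × 1.1354 ≈ 328.41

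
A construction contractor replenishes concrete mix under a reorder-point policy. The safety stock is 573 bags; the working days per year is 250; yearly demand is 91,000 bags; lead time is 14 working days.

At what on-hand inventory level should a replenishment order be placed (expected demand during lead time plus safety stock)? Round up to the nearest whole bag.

5,669 bags

Daily demand d = 91,000 / 250 = 364.000 bags/day
Demand during lead time = 364.000 × 14 = 5,096.00
Reorder point = 5,096.00 + 573 = 5,669.00 → round up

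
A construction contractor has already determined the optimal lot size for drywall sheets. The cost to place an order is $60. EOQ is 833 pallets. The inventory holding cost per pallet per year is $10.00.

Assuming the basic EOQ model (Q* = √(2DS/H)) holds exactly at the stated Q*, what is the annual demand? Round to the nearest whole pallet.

57,824 pallets per year

Since Q* = (2DS/H)^½, squaring gives Q*²·H = 2DS.
D = Q²H / (2S) = 833² × 10 / (2 × 60) = 57,824.08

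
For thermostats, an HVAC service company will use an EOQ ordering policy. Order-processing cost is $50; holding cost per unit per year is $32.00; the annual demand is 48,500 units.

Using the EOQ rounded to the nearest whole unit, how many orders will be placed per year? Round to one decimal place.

124.7 orders per year

Q* = √(2·D·S / H) = √(2·48,500·50 / 32) = √151,562.5 ≈ 389.31 → Q = 389
Orders per year = D/Q = 48,500 / 389 = 124.679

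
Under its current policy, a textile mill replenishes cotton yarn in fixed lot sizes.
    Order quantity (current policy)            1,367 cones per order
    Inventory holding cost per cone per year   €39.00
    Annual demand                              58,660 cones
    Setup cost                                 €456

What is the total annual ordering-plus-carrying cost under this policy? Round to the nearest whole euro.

Ordering: D/Q × S = 58,660/1,367 × €456 = €19,567.64
Holding:  Q/2 × H = 1,367/2 × €39 = €26,656.50
Total = €19,567.64 + €26,656.50 = €46,224.14

€46,224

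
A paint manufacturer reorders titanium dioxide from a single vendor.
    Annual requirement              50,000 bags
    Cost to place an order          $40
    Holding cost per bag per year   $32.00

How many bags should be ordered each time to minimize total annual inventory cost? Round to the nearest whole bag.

354 bags

EOQ = √(2DS/H) = √(2 × 50,000 × 40 / 32)
    = √(125,000.00) ≈ 353.55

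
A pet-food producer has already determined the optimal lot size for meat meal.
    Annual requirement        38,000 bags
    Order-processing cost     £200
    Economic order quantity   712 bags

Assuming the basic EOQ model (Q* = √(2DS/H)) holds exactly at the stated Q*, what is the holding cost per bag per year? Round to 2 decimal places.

From Q* = √(2DS/H) ⇒ Q*² = 2DS/H.
H = 2DS / Q² = 2 × 38,000 × 200 / 712² = 29.9836

£29.98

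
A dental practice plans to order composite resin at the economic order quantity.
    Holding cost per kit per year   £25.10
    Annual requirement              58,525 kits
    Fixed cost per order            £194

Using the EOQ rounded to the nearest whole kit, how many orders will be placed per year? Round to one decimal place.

61.5 orders per year

2DS/H = 2·58,525·194/25.1 = 904,689.24
EOQ = √904,689.24 ≈ 951.15 → Q = 951
N = D/Q = 58,525/951 ≈ 61.540 orders/yr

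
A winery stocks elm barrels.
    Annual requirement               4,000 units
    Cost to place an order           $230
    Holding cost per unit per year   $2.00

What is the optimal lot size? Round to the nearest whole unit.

959 units

2DS/H = 2·4,000·230/2 = 920,000.00
EOQ = √920,000.00 ≈ 959.17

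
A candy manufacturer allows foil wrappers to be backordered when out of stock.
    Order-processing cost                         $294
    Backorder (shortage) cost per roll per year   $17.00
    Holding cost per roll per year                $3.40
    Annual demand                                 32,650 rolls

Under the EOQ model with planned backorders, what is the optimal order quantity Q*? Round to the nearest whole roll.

2,603 rolls

Q* = √(2DS/H) · √((H + b)/b)
   = √(2 × 32,650 × 294 / 3.4) · √((3.4 + 17) / 17)
   = 2,376.243 × 1.0954 ≈ 2,603.04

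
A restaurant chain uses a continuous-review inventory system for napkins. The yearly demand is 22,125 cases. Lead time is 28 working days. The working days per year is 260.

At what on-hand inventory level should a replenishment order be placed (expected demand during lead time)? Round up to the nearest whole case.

2,383 cases

Daily demand d = 22,125 / 260 = 85.096 cases/day
Demand during lead time = 85.096 × 28 = 2,382.69
Reorder point = 2,382.69 → round up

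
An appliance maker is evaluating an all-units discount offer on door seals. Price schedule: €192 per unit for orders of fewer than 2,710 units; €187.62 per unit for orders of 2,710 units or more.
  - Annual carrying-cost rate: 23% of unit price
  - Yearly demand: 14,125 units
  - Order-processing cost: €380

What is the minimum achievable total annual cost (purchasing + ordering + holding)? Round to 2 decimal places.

€2,710,584.90

H₁ = 23%×€192 = €44.1600;  H₂ = 23%×€187.62 = €43.1526
EOQ₁ = √(2×14,125×380/44.1600) = 493.04  (< 2,710, feasible at tier 1)
EOQ₂ = √(2×14,125×380/43.1526) = 498.77  (< 2,710 → use Q = 2,710 at tier-2 price)
TC(tier 1 (EOQ₁), Q≈493.0) = €2,733,772.86
TC(tier 2, Q≈2,710.0) = €2,710,584.90
Minimum at tier 2: €2,710,584.90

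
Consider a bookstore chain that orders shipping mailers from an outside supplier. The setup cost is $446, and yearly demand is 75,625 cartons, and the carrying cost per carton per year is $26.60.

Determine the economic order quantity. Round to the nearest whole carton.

Optimal lot size Q* = (2 × 75,625 × $446 / $26.6)^½ ≈ 1,592.48

1,592 cartons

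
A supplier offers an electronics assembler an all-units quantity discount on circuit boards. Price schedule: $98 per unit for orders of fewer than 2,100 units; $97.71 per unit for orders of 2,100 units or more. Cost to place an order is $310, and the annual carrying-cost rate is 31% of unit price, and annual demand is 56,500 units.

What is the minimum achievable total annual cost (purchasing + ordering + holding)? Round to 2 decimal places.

$5,560,760.08

H₁ = 31%×$98 = $30.3800;  H₂ = 31%×$97.71 = $30.2901
EOQ₁ = √(2×56,500×310/30.3800) = 1,073.81  (< 2,100, feasible at tier 1)
EOQ₂ = √(2×56,500×310/30.2901) = 1,075.40  (< 2,100 → use Q = 2,100 at tier-2 price)
TC(tier 1 (EOQ₁), Q≈1,073.8) = $5,569,622.25
TC(tier 2, Q≈2,100.0) = $5,560,760.08
Minimum at tier 2: $5,560,760.08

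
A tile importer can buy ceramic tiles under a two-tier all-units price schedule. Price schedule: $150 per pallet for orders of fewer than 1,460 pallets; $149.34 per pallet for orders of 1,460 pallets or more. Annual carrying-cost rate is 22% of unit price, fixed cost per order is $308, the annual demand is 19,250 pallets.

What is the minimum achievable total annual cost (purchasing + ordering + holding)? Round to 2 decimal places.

H₁ = 22%×$150 = $33.0000;  H₂ = 22%×$149.34 = $32.8548
EOQ₁ = √(2×19,250×308/33.0000) = 599.44  (< 1,460, feasible at tier 1)
EOQ₂ = √(2×19,250×308/32.8548) = 600.77  (< 1,460 → use Q = 1,460 at tier-2 price)
TC(tier 1 (EOQ₁), Q≈599.4) = $2,907,281.66
TC(tier 2, Q≈1,460.0) = $2,902,839.96
Minimum at tier 2: $2,902,839.96

$2,902,839.96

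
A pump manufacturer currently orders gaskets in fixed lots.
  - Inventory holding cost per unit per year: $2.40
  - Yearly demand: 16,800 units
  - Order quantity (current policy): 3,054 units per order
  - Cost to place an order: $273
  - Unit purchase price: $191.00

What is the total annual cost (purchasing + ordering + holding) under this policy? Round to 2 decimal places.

$3,213,966.57

Orders/yr = 16,800/3,054 = 5.501; ordering cost = 5.501 × $273 = $1,501.77
Average inventory = 3,054/2 = 1527; holding cost = 1527 × $2.4 = $3,664.80
Purchase cost = D·C = 16,800 × 191 = $3,208,800.00
Total = $1,501.77 + $3,664.80 + $3,208,800.00 = $3,213,966.57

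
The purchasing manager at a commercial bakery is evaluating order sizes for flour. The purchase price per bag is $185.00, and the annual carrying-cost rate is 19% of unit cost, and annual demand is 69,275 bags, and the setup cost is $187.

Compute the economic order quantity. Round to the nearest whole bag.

859 bags

Holding cost per bag per year: H = 19% × $185 = $35.1500
Q* = √(2·D·S / H) = √(2·69,275·187 / 35.15) = √737,093.9 ≈ 858.54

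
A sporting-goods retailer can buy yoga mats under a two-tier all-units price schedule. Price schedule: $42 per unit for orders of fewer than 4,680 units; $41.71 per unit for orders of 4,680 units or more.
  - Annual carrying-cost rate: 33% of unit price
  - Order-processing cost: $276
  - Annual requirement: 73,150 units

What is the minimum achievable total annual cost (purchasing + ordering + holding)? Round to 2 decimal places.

H₁ = 33%×$42 = $13.8600;  H₂ = 33%×$41.71 = $13.7643
EOQ₁ = √(2×73,150×276/13.8600) = 1,706.85  (< 4,680, feasible at tier 1)
EOQ₂ = √(2×73,150×276/13.7643) = 1,712.77  (< 4,680 → use Q = 4,680 at tier-2 price)
TC(tier 1 (EOQ₁), Q≈1,706.8) = $3,095,956.93
TC(tier 2, Q≈4,680.0) = $3,087,608.94
Minimum at tier 2: $3,087,608.94

$3,087,608.94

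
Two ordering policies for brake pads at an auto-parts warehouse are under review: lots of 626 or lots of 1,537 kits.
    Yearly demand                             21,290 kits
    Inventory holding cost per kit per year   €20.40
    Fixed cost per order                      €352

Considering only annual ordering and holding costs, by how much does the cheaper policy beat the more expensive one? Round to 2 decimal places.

€2,196.61

TC(Q) = (D/Q)S + (Q/2)H
TC(626) = (21,290/626)×352 + (626/2)×20.4 = €18,356.57
TC(1,537) = (21,290/1,537)×352 + (1,537/2)×20.4 = €20,553.18
|ΔTC| = |€18,356.57 − €20,553.18| = €2,196.61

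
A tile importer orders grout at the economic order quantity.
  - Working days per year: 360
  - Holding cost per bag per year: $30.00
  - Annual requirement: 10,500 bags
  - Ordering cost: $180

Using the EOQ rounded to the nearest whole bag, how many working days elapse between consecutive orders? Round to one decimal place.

12.2 days

EOQ = √(2DS/H) = √(2 × 10,500 × 180 / 30)
    = √(126,000.00) ≈ 354.96 → Q = 355 bags
Cycle time = (working days × Q)/D = (360 × 355) / 10,500 = 12.171 days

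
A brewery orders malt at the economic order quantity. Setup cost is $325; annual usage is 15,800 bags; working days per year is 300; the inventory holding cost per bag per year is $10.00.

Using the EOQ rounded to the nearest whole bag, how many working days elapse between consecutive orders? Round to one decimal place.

EOQ = √(2DS/H) = √(2 × 15,800 × 325 / 10)
    = √(1,027,000.00) ≈ 1,013.41 → Q = 1,013 bags
Days between orders = 300 / (D/Q) = 300 / 15.597 ≈ 19.234

19.2 days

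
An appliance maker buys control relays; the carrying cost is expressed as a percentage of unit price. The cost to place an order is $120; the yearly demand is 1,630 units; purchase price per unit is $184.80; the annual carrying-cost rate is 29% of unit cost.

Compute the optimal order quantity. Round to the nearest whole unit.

85 units

Carrying cost H = $184.8 × 29% = $53.5920/unit/yr
2DS/H = 2·1,630·120/53.592 = 7,299.60
EOQ = √7,299.60 ≈ 85.44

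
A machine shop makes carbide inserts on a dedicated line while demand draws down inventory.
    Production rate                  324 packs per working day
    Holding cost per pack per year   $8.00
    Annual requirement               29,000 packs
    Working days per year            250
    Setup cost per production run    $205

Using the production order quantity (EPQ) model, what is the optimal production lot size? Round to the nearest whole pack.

1,522 packs

Daily demand d = 29,000/250 = 116.000; p = 324; 1 − d/p = 0.64198
EPQ = √(2DS / (H(1 − d/p)))
    = √(2 × 29,000 × 205 / (8 × 0.64198)) ≈ 1,521.55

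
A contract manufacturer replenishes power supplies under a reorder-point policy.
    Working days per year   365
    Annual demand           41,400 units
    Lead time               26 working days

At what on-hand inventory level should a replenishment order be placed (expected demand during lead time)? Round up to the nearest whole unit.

Daily demand d = 41,400 / 365 = 113.425 units/day
Demand during lead time = 113.425 × 26 = 2,949.04
Reorder point = 2,949.04 → round up

2,950 units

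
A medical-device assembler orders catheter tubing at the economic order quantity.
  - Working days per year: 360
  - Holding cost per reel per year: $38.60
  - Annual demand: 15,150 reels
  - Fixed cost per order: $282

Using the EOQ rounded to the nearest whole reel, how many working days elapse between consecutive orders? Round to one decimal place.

11.2 days

2DS/H = 2·15,150·282/38.6 = 221,362.69
EOQ = √221,362.69 ≈ 470.49 → Q = 470 reels
T = Q/D × 360 days = 470/15,150 × 360 = 11.168 days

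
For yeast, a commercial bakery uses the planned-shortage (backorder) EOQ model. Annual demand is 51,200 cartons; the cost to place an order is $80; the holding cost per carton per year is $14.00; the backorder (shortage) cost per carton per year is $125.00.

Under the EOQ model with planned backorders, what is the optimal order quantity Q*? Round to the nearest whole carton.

807 cartons

Q* = √(2DS/H) · √((H + b)/b)
   = √(2 × 51,200 × 80 / 14) · √((14 + 125) / 125)
   = 764.946 × 1.0545 ≈ 806.65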